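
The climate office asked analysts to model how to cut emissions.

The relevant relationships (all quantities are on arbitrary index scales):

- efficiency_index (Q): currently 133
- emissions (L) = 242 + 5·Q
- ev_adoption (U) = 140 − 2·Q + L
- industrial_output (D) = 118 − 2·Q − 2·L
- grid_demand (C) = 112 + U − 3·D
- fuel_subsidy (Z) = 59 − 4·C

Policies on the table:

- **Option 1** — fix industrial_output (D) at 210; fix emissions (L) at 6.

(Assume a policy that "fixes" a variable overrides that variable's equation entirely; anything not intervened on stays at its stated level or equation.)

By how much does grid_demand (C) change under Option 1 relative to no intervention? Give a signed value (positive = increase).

-7417

Baseline:
  Q = 133
  L = 242 + 5·133 = 907
  U = 140 − 2·133 + 907 = 781
  D = 118 − 2·133 − 2·907 = -1962
  C = 112 + 781 − 3·(-1962) = 6779
Option 1 (D := 210, L := 6):
  Q = 133
  L = 6
  U = 140 − 2·133 + 6 = -120
  D = 210
  C = 112 + (-120) − 3·210 = -638
Change in C: -638 − 6779 = -7417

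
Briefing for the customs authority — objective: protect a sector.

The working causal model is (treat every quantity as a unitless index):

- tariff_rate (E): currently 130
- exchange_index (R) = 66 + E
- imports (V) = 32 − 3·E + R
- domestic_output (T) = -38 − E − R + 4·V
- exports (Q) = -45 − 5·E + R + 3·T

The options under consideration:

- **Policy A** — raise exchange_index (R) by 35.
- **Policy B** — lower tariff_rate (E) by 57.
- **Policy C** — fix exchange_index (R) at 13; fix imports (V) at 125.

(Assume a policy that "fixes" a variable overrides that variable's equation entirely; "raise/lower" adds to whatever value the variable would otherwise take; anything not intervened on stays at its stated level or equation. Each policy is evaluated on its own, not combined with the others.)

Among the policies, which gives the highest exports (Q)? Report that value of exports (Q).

Policy A (R + 35):
  E = 130
  R = 66 + 130 (+35 from intervention) = 231
  V = 32 − 3·130 + 231 = -127
  T = -38 − 130 − 231 + 4·(-127) = -907
  Q = -45 − 5·130 + 231 + 3·(-907) = -3185
Policy B (E − 57):
  E = 130 − 57 = 73
  R = 66 + 73 = 139
  V = 32 − 3·73 + 139 = -48
  T = -38 − 73 − 139 + 4·(-48) = -442
  Q = -45 − 5·73 + 139 + 3·(-442) = -1597
Policy C (R := 13, V := 125):
  E = 130
  R = 13
  V = 125
  T = -38 − 130 − 13 + 4·125 = 319
  Q = -45 − 5·130 + 13 + 3·319 = 275
Comparing — Policy A: Q=-3185, Policy B: Q=-1597, Policy C: Q=275. Highest is 275 (Policy C).

275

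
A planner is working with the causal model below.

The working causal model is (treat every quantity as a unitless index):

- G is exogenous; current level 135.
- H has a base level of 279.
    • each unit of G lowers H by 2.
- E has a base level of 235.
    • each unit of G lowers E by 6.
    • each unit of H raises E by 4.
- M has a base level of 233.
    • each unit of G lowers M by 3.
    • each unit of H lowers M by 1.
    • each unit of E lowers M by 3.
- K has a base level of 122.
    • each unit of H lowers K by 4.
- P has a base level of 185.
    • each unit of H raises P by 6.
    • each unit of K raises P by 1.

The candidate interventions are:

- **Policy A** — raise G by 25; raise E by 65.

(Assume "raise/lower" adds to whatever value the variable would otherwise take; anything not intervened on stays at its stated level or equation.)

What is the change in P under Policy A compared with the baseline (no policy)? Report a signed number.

Baseline:
  G = 135
  H = 279 − 2·135 = 9
  K = 122 − 4·9 = 86
  P = 185 + 6·9 + 86 = 325
Policy A (G + 25, E + 65):
  G = 135 + 25 = 160
  H = 279 − 2·160 = -41
  K = 122 − 4·(-41) = 286
  P = 185 + 6·(-41) + 286 = 225
Change in P: 225 − 325 = -100

-100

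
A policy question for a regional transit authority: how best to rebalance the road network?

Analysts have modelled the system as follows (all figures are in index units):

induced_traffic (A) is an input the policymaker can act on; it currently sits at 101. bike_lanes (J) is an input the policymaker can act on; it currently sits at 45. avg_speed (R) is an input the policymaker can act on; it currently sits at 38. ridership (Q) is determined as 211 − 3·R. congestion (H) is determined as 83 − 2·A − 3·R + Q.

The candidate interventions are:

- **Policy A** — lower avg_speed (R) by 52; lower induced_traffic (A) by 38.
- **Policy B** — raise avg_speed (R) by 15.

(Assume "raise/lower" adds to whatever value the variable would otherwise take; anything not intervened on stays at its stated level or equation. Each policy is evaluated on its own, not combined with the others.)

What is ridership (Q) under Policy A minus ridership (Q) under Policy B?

Policy A (R − 52, A − 38):
  R = 38 − 52 = -14
  Q = 211 − 3·(-14) = 253
Policy B (R + 15):
  R = 38 + 15 = 53
  Q = 211 − 3·53 = 52
Q: 253 − 52 = 201

201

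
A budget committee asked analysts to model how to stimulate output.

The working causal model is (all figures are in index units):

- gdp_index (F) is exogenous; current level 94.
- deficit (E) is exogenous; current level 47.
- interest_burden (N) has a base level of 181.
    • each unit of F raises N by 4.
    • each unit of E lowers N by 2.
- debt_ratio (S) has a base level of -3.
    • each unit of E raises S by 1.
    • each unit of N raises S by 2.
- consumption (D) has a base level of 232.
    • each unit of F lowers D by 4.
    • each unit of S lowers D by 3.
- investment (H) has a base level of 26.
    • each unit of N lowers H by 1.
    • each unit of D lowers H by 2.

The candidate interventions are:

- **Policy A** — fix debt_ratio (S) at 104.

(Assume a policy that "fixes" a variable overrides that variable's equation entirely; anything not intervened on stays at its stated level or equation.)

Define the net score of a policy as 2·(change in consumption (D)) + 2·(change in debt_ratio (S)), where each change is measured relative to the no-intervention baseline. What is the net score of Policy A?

3464

Baseline:
  F = 94
  E = 47
  N = 181 + 4·94 − 2·47 = 463
  S = -3 + 47 + 2·463 = 970
  D = 232 − 4·94 − 3·970 = -3054
Policy A (S := 104):
  F = 94
  E = 47
  N = 181 + 4·94 − 2·47 = 463
  S = 104
  D = 232 − 4·94 − 3·104 = -456
ΔD = -456 − (-3054) = 2598; ΔS = 104 − 970 = -866
Score = 2·2598 + 2·(-866) = 3464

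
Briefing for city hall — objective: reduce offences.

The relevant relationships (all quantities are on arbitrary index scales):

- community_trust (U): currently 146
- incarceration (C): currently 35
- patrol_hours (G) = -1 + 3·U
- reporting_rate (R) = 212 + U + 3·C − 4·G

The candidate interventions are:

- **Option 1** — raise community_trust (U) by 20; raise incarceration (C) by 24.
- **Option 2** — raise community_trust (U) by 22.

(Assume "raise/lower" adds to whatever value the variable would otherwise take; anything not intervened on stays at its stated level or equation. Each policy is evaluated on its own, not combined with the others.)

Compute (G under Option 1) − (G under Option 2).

Option 1 (U + 20, C + 24):
  U = 146 + 20 = 166
  G = -1 + 3·166 = 497
Option 2 (U + 22):
  U = 146 + 22 = 168
  G = -1 + 3·168 = 503
G: 497 − 503 = -6

-6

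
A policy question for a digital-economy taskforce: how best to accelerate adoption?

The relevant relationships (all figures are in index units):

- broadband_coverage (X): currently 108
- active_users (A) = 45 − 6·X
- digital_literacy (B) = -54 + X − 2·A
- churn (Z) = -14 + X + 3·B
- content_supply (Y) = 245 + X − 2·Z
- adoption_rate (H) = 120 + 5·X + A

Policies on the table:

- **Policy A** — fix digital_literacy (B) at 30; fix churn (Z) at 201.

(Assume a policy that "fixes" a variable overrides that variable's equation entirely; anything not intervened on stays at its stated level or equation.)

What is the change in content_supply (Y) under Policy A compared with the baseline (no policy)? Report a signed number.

7346

Baseline:
  X = 108
  A = 45 − 6·108 = -603
  B = -54 + 108 − 2·(-603) = 1260
  Z = -14 + 108 + 3·1260 = 3874
  Y = 245 + 108 − 2·3874 = -7395
Policy A (B := 30, Z := 201):
  X = 108
  A = 45 − 6·108 = -603
  B = 30
  Z = 201
  Y = 245 + 108 − 2·201 = -49
Change in Y: -49 − (-7395) = 7346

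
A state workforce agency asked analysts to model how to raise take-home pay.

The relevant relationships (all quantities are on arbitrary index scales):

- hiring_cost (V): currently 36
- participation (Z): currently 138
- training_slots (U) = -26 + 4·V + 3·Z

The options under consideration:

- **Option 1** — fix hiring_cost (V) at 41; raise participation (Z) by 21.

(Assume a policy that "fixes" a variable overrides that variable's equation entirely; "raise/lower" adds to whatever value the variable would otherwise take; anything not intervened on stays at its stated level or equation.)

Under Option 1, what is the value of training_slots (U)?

615

Option 1 (V := 41, Z + 21):
  V = 41
  Z = 138 + 21 = 159
  U = -26 + 4·41 + 3·159 = 615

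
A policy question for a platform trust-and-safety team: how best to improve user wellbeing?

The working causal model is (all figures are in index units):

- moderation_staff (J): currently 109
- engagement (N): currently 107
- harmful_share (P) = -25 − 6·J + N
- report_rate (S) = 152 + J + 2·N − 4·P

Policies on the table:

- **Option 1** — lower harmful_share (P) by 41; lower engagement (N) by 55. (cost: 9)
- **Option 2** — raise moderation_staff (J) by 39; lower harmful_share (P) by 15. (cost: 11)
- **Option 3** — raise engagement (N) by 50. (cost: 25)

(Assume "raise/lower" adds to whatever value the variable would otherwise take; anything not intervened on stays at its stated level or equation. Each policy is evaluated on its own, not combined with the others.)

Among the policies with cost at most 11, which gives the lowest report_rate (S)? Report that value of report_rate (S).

3037

Option 1 (P − 41, N − 55):
  J = 109
  N = 107 − 55 = 52
  P = -25 − 6·109 + 52 (−41 from intervention) = -668
  S = 152 + 109 + 2·52 − 4·(-668) = 3037
Option 2 (J + 39, P − 15):
  J = 109 + 39 = 148
  N = 107
  P = -25 − 6·148 + 107 (−15 from intervention) = -821
  S = 152 + 148 + 2·107 − 4·(-821) = 3798
Comparing — Option 1: S=3037, Option 2: S=3798. Lowest is 3037 (Option 1).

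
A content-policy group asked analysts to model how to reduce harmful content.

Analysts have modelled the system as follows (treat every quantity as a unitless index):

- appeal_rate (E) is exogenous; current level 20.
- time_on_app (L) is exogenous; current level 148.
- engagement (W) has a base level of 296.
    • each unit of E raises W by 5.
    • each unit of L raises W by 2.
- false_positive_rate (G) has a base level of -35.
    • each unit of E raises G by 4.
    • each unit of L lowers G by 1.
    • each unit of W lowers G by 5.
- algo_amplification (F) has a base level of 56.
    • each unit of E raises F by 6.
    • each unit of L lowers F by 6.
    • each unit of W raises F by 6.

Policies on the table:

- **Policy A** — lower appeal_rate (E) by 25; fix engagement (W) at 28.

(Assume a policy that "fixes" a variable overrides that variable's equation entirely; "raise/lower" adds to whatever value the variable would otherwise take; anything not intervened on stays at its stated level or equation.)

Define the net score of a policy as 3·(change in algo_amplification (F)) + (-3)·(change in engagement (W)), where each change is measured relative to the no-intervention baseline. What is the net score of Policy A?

Baseline:
  E = 20
  L = 148
  W = 296 + 5·20 + 2·148 = 692
  F = 56 + 6·20 − 6·148 + 6·692 = 3440
Policy A (E − 25, W := 28):
  E = 20 − 25 = -5
  L = 148
  W = 28
  F = 56 + 6·(-5) − 6·148 + 6·28 = -694
ΔF = -694 − 3440 = -4134; ΔW = 28 − 692 = -664
Score = 3·(-4134) + (-3)·(-664) = -10410

-10410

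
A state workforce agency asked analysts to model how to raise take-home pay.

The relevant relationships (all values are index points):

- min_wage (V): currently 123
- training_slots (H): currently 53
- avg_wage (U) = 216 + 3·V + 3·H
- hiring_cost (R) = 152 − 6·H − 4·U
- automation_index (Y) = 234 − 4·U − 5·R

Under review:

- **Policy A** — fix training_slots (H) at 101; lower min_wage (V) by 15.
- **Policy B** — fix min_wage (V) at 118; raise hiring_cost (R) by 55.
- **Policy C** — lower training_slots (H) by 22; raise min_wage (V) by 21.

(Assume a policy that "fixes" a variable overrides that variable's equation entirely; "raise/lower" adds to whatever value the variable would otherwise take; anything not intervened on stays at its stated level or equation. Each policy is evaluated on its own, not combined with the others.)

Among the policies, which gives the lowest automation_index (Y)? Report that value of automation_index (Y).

Policy A (H := 101, V − 15):
  V = 123 − 15 = 108
  H = 101
  U = 216 + 3·108 + 3·101 = 843
  R = 152 − 6·101 − 4·843 = -3826
  Y = 234 − 4·843 − 5·(-3826) = 15992
Policy B (V := 118, R + 55):
  V = 118
  H = 53
  U = 216 + 3·118 + 3·53 = 729
  R = 152 − 6·53 − 4·729 (+55 from intervention) = -3027
  Y = 234 − 4·729 − 5·(-3027) = 12453
Policy C (H − 22, V + 21):
  V = 123 + 21 = 144
  H = 53 − 22 = 31
  U = 216 + 3·144 + 3·31 = 741
  R = 152 − 6·31 − 4·741 = -2998
  Y = 234 − 4·741 − 5·(-2998) = 12260
Comparing — Policy A: Y=15992, Policy B: Y=12453, Policy C: Y=12260. Lowest is 12260 (Policy C).

12260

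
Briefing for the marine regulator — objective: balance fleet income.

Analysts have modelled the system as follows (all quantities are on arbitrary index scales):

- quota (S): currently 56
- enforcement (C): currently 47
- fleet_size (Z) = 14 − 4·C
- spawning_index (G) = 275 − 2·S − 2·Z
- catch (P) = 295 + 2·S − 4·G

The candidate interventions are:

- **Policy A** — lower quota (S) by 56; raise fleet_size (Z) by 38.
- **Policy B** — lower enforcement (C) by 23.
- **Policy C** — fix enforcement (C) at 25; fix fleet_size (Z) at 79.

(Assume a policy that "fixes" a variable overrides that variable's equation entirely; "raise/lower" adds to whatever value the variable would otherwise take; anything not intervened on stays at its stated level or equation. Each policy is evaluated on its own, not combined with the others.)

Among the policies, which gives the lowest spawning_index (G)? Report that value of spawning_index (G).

5

Policy A (S − 56, Z + 38):
  S = 56 − 56 = 0
  C = 47
  Z = 14 − 4·47 (+38 from intervention) = -136
  G = 275 − 2·0 − 2·(-136) = 547
Policy B (C − 23):
  S = 56
  C = 47 − 23 = 24
  Z = 14 − 4·24 = -82
  G = 275 − 2·56 − 2·(-82) = 327
Policy C (C := 25, Z := 79):
  S = 56
  C = 25
  Z = 79
  G = 275 − 2·56 − 2·79 = 5
Comparing — Policy A: G=547, Policy B: G=327, Policy C: G=5. Lowest is 5 (Policy C).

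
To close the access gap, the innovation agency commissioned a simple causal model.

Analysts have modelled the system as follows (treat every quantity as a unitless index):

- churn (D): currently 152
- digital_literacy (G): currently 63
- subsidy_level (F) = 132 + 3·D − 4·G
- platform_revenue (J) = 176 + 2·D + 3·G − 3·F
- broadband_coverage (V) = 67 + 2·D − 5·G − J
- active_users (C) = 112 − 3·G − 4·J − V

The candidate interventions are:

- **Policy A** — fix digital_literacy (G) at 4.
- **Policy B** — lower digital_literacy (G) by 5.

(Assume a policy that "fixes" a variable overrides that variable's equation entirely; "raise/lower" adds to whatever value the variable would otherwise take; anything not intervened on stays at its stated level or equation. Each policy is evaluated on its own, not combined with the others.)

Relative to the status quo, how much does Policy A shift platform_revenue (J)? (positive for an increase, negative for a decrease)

-885

Baseline:
  D = 152
  G = 63
  F = 132 + 3·152 − 4·63 = 336
  J = 176 + 2·152 + 3·63 − 3·336 = -339
Policy A (G := 4):
  D = 152
  G = 4
  F = 132 + 3·152 − 4·4 = 572
  J = 176 + 2·152 + 3·4 − 3·572 = -1224
Change in J: -1224 − (-339) = -885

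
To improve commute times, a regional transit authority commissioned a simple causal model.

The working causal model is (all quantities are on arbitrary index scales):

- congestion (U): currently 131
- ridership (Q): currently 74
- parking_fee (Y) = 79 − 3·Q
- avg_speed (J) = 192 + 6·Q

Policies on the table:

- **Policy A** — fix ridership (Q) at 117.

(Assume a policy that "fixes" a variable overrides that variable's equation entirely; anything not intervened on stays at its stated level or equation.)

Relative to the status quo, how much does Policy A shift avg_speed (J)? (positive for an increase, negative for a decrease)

Baseline:
  Q = 74
  J = 192 + 6·74 = 636
Policy A (Q := 117):
  Q = 117
  J = 192 + 6·117 = 894
Change in J: 894 − 636 = 258

258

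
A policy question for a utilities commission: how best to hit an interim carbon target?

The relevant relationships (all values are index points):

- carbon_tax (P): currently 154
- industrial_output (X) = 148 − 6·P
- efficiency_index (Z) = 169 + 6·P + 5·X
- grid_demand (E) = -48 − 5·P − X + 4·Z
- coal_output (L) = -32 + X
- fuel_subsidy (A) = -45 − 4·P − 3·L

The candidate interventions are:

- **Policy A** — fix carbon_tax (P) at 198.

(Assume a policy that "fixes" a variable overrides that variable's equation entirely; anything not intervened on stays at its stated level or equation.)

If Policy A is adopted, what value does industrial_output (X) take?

-1040

Policy A (P := 198):
  P = 198
  X = 148 − 6·198 = -1040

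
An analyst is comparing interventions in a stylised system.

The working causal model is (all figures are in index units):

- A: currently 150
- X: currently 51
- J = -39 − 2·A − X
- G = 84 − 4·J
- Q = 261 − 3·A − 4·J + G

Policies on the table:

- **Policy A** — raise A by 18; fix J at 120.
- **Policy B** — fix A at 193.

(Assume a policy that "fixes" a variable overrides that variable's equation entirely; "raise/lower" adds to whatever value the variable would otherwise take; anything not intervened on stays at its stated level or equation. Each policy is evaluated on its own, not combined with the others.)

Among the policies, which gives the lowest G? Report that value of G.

-396

Policy A (A + 18, J := 120):
  A = 150 + 18 = 168
  X = 51
  J = 120
  G = 84 − 4·120 = -396
Policy B (A := 193):
  A = 193
  X = 51
  J = -39 − 2·193 − 51 = -476
  G = 84 − 4·(-476) = 1988
Comparing — Policy A: G=-396, Policy B: G=1988. Lowest is -396 (Policy A).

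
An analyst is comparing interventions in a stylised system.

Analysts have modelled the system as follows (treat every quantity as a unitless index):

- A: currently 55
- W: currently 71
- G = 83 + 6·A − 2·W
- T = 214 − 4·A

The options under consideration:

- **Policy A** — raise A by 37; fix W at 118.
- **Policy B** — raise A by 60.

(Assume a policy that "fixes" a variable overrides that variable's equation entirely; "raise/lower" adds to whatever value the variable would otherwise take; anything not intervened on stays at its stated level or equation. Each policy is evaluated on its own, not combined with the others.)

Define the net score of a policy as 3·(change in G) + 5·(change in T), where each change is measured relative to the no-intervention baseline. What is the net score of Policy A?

-356

Baseline:
  A = 55
  W = 71
  G = 83 + 6·55 − 2·71 = 271
  T = 214 − 4·55 = -6
Policy A (A + 37, W := 118):
  A = 55 + 37 = 92
  W = 118
  G = 83 + 6·92 − 2·118 = 399
  T = 214 − 4·92 = -154
ΔG = 399 − 271 = 128; ΔT = -154 − (-6) = -148
Score = 3·128 + 5·(-148) = -356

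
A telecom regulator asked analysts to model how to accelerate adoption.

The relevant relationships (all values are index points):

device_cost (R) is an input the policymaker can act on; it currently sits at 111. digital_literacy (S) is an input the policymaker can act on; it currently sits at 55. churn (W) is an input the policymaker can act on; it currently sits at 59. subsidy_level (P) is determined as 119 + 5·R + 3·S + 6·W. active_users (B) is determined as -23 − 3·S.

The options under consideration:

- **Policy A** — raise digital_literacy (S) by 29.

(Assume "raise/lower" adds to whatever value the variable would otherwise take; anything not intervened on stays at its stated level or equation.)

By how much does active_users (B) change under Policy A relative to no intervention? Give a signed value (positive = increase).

-87

Baseline:
  S = 55
  B = -23 − 3·55 = -188
Policy A (S + 29):
  S = 55 + 29 = 84
  B = -23 − 3·84 = -275
Change in B: -275 − (-188) = -87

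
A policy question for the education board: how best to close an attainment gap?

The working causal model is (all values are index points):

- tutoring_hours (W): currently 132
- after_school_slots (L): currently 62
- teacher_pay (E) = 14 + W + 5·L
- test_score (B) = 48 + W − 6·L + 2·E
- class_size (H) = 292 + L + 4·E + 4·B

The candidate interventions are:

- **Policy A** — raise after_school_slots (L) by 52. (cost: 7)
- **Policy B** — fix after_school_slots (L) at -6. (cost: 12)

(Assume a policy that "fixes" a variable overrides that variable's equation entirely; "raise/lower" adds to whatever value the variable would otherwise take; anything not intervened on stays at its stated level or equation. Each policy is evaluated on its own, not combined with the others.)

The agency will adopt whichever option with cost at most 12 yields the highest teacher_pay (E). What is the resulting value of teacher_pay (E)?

Policy A (L + 52):
  W = 132
  L = 62 + 52 = 114
  E = 14 + 132 + 5·114 = 716
Policy B (L := -6):
  W = 132
  L = -6
  E = 14 + 132 + 5·(-6) = 116
Comparing — Policy A: E=716, Policy B: E=116. Highest is 716 (Policy A).

716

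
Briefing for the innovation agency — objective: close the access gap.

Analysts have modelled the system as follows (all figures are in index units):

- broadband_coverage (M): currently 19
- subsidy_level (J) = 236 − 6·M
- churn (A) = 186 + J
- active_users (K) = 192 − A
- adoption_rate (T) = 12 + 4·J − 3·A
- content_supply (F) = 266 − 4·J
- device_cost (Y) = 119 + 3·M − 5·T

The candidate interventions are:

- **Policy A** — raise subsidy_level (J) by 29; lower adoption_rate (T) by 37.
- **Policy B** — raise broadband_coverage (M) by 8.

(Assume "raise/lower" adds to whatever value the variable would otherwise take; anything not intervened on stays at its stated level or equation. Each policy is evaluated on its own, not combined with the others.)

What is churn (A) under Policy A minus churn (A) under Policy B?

Policy A (J + 29, T − 37):
  M = 19
  J = 236 − 6·19 (+29 from intervention) = 151
  A = 186 + 151 = 337
Policy B (M + 8):
  M = 19 + 8 = 27
  J = 236 − 6·27 = 74
  A = 186 + 74 = 260
A: 337 − 260 = 77

77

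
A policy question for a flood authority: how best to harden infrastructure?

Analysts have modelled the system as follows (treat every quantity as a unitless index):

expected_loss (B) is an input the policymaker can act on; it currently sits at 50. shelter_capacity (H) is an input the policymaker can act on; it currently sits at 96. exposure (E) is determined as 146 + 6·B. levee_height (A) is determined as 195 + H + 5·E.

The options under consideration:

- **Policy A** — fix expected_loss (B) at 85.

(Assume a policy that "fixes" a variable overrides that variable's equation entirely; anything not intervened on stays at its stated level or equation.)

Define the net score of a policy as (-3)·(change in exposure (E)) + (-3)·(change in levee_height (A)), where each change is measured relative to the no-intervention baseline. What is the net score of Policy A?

-3780

Baseline:
  B = 50
  H = 96
  E = 146 + 6·50 = 446
  A = 195 + 96 + 5·446 = 2521
Policy A (B := 85):
  B = 85
  H = 96
  E = 146 + 6·85 = 656
  A = 195 + 96 + 5·656 = 3571
ΔE = 656 − 446 = 210; ΔA = 3571 − 2521 = 1050
Score = (-3)·210 + (-3)·1050 = -3780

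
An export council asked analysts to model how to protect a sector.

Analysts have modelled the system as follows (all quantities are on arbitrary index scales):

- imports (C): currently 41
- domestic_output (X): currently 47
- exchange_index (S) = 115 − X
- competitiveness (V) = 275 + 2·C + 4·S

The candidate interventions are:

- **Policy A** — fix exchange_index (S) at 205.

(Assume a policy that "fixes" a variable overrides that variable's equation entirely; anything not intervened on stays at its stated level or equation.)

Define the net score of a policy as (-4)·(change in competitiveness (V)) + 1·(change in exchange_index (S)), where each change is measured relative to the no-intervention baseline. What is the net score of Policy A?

-2055

Baseline:
  C = 41
  X = 47
  S = 115 − 47 = 68
  V = 275 + 2·41 + 4·68 = 629
Policy A (S := 205):
  C = 41
  X = 47
  S = 205
  V = 275 + 2·41 + 4·205 = 1177
ΔV = 1177 − 629 = 548; ΔS = 205 − 68 = 137
Score = (-4)·548 + 1·137 = -2055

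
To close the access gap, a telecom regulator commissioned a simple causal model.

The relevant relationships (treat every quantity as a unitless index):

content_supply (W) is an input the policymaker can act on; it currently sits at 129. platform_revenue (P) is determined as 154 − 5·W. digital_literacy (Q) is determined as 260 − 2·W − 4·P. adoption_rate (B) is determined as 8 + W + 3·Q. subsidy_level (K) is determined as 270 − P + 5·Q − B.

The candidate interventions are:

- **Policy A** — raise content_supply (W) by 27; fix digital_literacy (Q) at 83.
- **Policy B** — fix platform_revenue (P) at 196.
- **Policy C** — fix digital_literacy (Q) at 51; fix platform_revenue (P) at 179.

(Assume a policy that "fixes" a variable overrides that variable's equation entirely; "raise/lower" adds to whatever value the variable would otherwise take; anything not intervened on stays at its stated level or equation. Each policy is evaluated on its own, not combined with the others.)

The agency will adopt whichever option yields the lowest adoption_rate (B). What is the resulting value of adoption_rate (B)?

Policy A (W + 27, Q := 83):
  W = 129 + 27 = 156
  P = 154 − 5·156 = -626
  Q = 83
  B = 8 + 156 + 3·83 = 413
Policy B (P := 196):
  W = 129
  P = 196
  Q = 260 − 2·129 − 4·196 = -782
  B = 8 + 129 + 3·(-782) = -2209
Policy C (Q := 51, P := 179):
  W = 129
  P = 179
  Q = 51
  B = 8 + 129 + 3·51 = 290
Comparing — Policy A: B=413, Policy B: B=-2209, Policy C: B=290. Lowest is -2209 (Policy B).

-2209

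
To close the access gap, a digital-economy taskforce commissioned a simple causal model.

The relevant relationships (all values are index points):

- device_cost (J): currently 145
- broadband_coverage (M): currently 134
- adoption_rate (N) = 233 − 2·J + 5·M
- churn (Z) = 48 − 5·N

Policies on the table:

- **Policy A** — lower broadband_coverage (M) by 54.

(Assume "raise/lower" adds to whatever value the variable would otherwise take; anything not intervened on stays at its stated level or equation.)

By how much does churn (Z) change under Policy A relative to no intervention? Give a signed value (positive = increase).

1350

Baseline:
  J = 145
  M = 134
  N = 233 − 2·145 + 5·134 = 613
  Z = 48 − 5·613 = -3017
Policy A (M − 54):
  J = 145
  M = 134 − 54 = 80
  N = 233 − 2·145 + 5·80 = 343
  Z = 48 − 5·343 = -1667
Change in Z: -1667 − (-3017) = 1350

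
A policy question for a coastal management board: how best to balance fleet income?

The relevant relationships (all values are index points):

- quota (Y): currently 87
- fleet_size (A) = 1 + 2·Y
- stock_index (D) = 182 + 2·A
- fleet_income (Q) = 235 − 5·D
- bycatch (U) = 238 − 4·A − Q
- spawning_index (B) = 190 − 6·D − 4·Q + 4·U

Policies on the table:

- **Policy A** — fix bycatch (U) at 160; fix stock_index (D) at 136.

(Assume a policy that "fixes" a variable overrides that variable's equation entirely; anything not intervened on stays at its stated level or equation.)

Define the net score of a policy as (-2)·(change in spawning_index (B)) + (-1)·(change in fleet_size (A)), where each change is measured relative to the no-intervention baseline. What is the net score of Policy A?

25512

Baseline:
  Y = 87
  A = 1 + 2·87 = 175
  D = 182 + 2·175 = 532
  Q = 235 − 5·532 = -2425
  U = 238 − 4·175 − (-2425) = 1963
  B = 190 − 6·532 − 4·(-2425) + 4·1963 = 14550
Policy A (U := 160, D := 136):
  Y = 87
  A = 1 + 2·87 = 175
  D = 136
  Q = 235 − 5·136 = -445
  U = 160
  B = 190 − 6·136 − 4·(-445) + 4·160 = 1794
ΔB = 1794 − 14550 = -12756; ΔA = 175 − 175 = 0
Score = (-2)·(-12756) + (-1)·0 = 25512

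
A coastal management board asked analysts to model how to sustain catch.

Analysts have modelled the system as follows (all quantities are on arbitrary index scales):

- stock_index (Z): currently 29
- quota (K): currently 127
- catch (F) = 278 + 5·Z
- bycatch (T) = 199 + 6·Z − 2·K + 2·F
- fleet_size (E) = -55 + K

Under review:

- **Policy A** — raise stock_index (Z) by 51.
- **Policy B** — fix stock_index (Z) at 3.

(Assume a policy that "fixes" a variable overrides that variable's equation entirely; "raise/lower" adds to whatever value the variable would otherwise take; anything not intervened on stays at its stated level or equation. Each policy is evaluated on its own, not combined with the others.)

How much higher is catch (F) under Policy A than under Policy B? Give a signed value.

Policy A (Z + 51):
  Z = 29 + 51 = 80
  F = 278 + 5·80 = 678
Policy B (Z := 3):
  Z = 3
  F = 278 + 5·3 = 293
F: 678 − 293 = 385

385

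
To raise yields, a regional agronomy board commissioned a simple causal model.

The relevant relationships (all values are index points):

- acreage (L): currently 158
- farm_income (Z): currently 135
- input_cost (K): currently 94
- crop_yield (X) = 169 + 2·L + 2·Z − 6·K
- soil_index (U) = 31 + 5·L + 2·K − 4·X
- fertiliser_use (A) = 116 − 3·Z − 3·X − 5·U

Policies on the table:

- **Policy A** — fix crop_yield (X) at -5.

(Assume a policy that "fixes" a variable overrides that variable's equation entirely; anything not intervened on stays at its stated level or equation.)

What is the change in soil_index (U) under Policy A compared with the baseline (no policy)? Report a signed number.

Baseline:
  L = 158
  Z = 135
  K = 94
  X = 169 + 2·158 + 2·135 − 6·94 = 191
  U = 31 + 5·158 + 2·94 − 4·191 = 245
Policy A (X := -5):
  L = 158
  Z = 135
  K = 94
  X = -5
  U = 31 + 5·158 + 2·94 − 4·(-5) = 1029
Change in U: 1029 − 245 = 784

784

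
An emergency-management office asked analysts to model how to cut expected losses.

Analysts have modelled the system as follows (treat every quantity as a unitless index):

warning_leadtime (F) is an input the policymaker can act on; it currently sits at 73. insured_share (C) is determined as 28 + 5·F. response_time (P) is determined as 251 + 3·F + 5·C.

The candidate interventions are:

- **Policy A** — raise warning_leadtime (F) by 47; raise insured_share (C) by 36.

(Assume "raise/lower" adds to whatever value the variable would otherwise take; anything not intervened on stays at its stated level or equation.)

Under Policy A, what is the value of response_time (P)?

3931

Policy A (F + 47, C + 36):
  F = 73 + 47 = 120
  C = 28 + 5·120 (+36 from intervention) = 664
  P = 251 + 3·120 + 5·664 = 3931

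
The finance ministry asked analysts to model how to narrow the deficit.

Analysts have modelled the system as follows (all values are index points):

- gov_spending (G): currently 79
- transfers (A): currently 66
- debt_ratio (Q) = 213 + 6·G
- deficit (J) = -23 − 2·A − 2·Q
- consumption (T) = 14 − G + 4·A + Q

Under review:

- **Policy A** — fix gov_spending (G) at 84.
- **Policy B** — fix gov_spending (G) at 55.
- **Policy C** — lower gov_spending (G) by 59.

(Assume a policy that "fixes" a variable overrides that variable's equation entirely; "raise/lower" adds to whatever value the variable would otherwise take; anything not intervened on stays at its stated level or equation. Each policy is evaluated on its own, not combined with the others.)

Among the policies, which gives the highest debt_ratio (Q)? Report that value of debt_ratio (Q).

717

Policy A (G := 84):
  G = 84
  Q = 213 + 6·84 = 717
Policy B (G := 55):
  G = 55
  Q = 213 + 6·55 = 543
Policy C (G − 59):
  G = 79 − 59 = 20
  Q = 213 + 6·20 = 333
Comparing — Policy A: Q=717, Policy B: Q=543, Policy C: Q=333. Highest is 717 (Policy A).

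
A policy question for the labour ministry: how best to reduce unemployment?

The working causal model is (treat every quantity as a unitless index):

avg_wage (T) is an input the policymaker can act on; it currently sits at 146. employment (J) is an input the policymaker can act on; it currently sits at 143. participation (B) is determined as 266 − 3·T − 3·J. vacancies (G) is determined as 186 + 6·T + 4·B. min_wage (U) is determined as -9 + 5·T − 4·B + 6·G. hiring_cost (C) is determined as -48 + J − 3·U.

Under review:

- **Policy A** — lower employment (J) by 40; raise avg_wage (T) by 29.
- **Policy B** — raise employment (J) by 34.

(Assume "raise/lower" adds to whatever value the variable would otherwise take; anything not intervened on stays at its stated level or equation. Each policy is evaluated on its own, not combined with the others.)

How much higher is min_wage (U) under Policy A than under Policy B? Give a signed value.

3889

Policy A (J − 40, T + 29):
  T = 146 + 29 = 175
  J = 143 − 40 = 103
  B = 266 − 3·175 − 3·103 = -568
  G = 186 + 6·175 + 4·(-568) = -1036
  U = -9 + 5·175 − 4·(-568) + 6·(-1036) = -3078
Policy B (J + 34):
  T = 146
  J = 143 + 34 = 177
  B = 266 − 3·146 − 3·177 = -703
  G = 186 + 6·146 + 4·(-703) = -1750
  U = -9 + 5·146 − 4·(-703) + 6·(-1750) = -6967
U: -3078 − (-6967) = 3889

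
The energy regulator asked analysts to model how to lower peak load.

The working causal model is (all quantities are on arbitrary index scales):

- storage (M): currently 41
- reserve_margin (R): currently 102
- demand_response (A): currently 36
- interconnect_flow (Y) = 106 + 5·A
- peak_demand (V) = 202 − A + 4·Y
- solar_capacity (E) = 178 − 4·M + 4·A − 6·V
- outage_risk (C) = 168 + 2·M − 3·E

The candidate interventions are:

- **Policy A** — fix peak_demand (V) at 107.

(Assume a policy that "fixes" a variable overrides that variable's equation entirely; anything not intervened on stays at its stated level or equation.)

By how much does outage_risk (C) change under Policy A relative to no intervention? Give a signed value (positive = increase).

-21654

Baseline:
  M = 41
  A = 36
  Y = 106 + 5·36 = 286
  V = 202 − 36 + 4·286 = 1310
  E = 178 − 4·41 + 4·36 − 6·1310 = -7702
  C = 168 + 2·41 − 3·(-7702) = 23356
Policy A (V := 107):
  M = 41
  A = 36
  Y = 106 + 5·36 = 286
  V = 107
  E = 178 − 4·41 + 4·36 − 6·107 = -484
  C = 168 + 2·41 − 3·(-484) = 1702
Change in C: 1702 − 23356 = -21654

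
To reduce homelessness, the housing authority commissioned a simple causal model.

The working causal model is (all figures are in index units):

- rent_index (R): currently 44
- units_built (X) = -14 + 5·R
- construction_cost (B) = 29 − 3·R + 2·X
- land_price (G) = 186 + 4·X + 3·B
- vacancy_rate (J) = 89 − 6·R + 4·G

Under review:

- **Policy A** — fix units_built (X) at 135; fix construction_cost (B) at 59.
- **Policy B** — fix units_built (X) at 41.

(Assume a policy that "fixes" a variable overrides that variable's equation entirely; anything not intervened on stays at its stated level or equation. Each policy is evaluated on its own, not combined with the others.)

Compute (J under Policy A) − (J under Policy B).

2464

Policy A (X := 135, B := 59):
  R = 44
  X = 135
  B = 59
  G = 186 + 4·135 + 3·59 = 903
  J = 89 − 6·44 + 4·903 = 3437
Policy B (X := 41):
  R = 44
  X = 41
  B = 29 − 3·44 + 2·41 = -21
  G = 186 + 4·41 + 3·(-21) = 287
  J = 89 − 6·44 + 4·287 = 973
J: 3437 − 973 = 2464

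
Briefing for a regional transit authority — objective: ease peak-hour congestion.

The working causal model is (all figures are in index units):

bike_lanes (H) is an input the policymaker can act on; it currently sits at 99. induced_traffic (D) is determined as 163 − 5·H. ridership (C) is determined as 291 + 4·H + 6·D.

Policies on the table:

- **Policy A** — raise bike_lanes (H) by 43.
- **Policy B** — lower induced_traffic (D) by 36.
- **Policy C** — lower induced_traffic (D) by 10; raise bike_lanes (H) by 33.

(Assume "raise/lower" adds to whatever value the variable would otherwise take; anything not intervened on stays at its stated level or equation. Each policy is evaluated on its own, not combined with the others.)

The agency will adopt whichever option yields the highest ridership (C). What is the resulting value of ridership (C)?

-1521

Policy A (H + 43):
  H = 99 + 43 = 142
  D = 163 − 5·142 = -547
  C = 291 + 4·142 + 6·(-547) = -2423
Policy B (D − 36):
  H = 99
  D = 163 − 5·99 (−36 from intervention) = -368
  C = 291 + 4·99 + 6·(-368) = -1521
Policy C (D − 10, H + 33):
  H = 99 + 33 = 132
  D = 163 − 5·132 (−10 from intervention) = -507
  C = 291 + 4·132 + 6·(-507) = -2223
Comparing — Policy A: C=-2423, Policy B: C=-1521, Policy C: C=-2223. Highest is -1521 (Policy B).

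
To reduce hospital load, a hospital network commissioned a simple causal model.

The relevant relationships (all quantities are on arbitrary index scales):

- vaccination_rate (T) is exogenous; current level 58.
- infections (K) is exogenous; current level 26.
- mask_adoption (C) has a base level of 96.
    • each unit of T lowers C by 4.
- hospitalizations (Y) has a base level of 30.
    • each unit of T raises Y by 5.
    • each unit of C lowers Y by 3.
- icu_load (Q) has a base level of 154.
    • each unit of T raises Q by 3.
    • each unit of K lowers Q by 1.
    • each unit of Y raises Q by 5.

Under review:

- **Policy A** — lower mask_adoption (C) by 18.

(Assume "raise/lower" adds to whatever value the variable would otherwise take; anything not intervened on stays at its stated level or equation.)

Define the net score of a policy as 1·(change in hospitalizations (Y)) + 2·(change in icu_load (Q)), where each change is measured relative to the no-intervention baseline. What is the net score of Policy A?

594

Baseline:
  T = 58
  K = 26
  C = 96 − 4·58 = -136
  Y = 30 + 5·58 − 3·(-136) = 728
  Q = 154 + 3·58 − 26 + 5·728 = 3942
Policy A (C − 18):
  T = 58
  K = 26
  C = 96 − 4·58 (−18 from intervention) = -154
  Y = 30 + 5·58 − 3·(-154) = 782
  Q = 154 + 3·58 − 26 + 5·782 = 4212
ΔY = 782 − 728 = 54; ΔQ = 4212 − 3942 = 270
Score = 1·54 + 2·270 = 594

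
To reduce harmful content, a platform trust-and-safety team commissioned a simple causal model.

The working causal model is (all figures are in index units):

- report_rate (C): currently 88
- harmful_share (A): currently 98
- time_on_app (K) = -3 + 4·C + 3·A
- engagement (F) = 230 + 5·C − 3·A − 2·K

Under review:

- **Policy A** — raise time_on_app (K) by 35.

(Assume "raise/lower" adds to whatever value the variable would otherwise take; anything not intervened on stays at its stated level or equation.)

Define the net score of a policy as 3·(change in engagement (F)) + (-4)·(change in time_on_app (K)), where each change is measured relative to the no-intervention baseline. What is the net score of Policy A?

-350

Baseline:
  C = 88
  A = 98
  K = -3 + 4·88 + 3·98 = 643
  F = 230 + 5·88 − 3·98 − 2·643 = -910
Policy A (K + 35):
  C = 88
  A = 98
  K = -3 + 4·88 + 3·98 (+35 from intervention) = 678
  F = 230 + 5·88 − 3·98 − 2·678 = -980
ΔF = -980 − (-910) = -70; ΔK = 678 − 643 = 35
Score = 3·(-70) + (-4)·35 = -350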